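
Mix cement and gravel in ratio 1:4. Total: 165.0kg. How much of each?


Total parts = 1 + 4 = 5
cement: 165.0 × 1/5 = 33.0kg
gravel: 165.0 × 4/5 = 132.0kg
= 33.0kg and 132.0kg

33.0kg and 132.0kg


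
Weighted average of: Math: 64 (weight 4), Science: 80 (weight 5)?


Numerator = 64×4 + 80×5
= 256 + 400
= 656
Total weight = 9
Weighted avg = 656/9
= 72.89

72.89


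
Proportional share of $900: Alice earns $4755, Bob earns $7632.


Total income = 4755 + 7632 = $12387
Alice: $900 × 4755/12387 = $345.48
Bob: $900 × 7632/12387 = $554.52
= Alice: $345.48, Bob: $554.52

Alice: $345.48, Bob: $554.52


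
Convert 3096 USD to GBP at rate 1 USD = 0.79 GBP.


Amount × rate = 3096 × 0.79
= 2445.84 GBP

2445.84 GBP


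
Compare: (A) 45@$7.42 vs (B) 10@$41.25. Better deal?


Deal A: $7.42/45 = $0.1649/unit
Deal B: $41.25/10 = $4.1250/unit
A is cheaper per unit
= Deal A

Deal A


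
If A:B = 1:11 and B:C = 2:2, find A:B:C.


Match B: multiply A:B by 2 → 2:22
Multiply B:C by 11 → 22:22
Combined: 2:22:22
GCD = 2
= 1:11:11

1:11:11


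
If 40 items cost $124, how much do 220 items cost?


Direct proportion: y/x = constant
k = 124/40 = 3.1000
y₂ = k × 220 = 124 × 220 / 40 = 27280/40
= 682.00

682.00


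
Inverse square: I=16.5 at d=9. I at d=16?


I₁d₁² = I₂d₂²
I₂ = I₁ × (d₁/d₂)²
= 16.5 × (9/16)²
= 16.5 × 81/256
= 1336.5/256
≈ 5.2207

5.2207


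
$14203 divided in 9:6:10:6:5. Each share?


Total parts = 9 + 6 + 10 + 6 + 5 = 36
Part 1: 14203 × 9/36 = 3550.75
Part 2: 14203 × 6/36 = 2367.17
Part 3: 14203 × 10/36 = 3945.28
Part 4: 14203 × 6/36 = 2367.17
Part 5: 14203 × 5/36 = 1972.64
= Part 1: $3550.75, Part 2: $2367.17, Part 3: $3945.28, Part 4: $2367.17, Part 5: $1972.64

Part 1: $3550.75, Part 2: $2367.17, Part 3: $3945.28, Part 4: $2367.17, Part 5: $1972.64


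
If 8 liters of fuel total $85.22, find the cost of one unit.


Unit rate = total / quantity
= 85.22 / 8
= $10.65 per unit

$10.65 per unit


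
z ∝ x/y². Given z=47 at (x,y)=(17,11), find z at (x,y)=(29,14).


z = k·x/y²
Solve for k using the known point: k = z·y²/x = 47×121/17 = 5687/17 ≈ 334.5294
Now evaluate at x=29, y=14:
z = k × 29 / 196 = (5687 × 29) / (17 × 196) = 164923/3332
≈ 49.4967

49.4967


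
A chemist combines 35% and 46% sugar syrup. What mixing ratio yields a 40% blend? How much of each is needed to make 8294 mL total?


Let x parts of 35% mix with y parts of 46%.
35x + 46y = 40(x + y)
35x + 46y = 40x + 40y
x(35 - 40) = y(40 - 46)
x/y = (46 - 40)/(40 - 35) = 6/5
Simplify: 6:5
Total parts = 11; one part = 8294/11 = 754.00 mL
35% solution: 6×754.00 = 4524.00 mL
46% solution: 5×754.00 = 3770.00 mL
= ratio 6:5; 4524.00 mL and 3770.00 mL

ratio 6:5; 4524.00 mL and 3770.00 mL


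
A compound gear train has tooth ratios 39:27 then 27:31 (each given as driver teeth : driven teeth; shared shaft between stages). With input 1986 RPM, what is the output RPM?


Stage 1: RPM_B = RPM_A × t_A/t_B = 1986 × 39/27 = 77454/27 ≈ 2868.67
B and C share a shaft → RPM_C = RPM_B
Stage 2: RPM_D = RPM_C × t_C/t_D = RPM_A × (t_A×t_C)/(t_B×t_D)
Overall ratio = (39×27)/(27×31) = 1053/837
RPM_D = 1986 × 1053/837 = 2091258/837
≈ 2498.52 RPM

2498.52 RPM


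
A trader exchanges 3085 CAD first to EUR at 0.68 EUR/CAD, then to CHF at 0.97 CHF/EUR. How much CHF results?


Step 1: 3085 CAD × 0.68 = 2097.80 EUR
Step 2: 2097.80 EUR × 0.97 = 2034.87 CHF
Implied rate CAD→CHF = 0.68 × 0.97 = 0.6596
= 2034.87 CHF

2034.87 CHF


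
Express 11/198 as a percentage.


Percentage = (part / whole) × 100
= (11 / 198) × 100
≈ 5.56%

5.56%


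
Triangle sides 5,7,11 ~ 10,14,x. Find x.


Scale factor = 10/5 = 2
Missing side = 11 × 2
= 22.0

22.0


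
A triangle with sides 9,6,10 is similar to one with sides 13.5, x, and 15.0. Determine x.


Scale factor = 13.5/9 = 1.5
Missing side = 6 × 1.5
= 9.0

9.0


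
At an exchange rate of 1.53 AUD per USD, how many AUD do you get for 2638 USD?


Amount × rate = 2638 × 1.53
= 4036.14 AUD

4036.14 AUD


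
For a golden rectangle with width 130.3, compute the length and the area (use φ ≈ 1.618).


φ = (1 + √5) / 2 ≈ 1.618
Length = width × φ = 130.3 × 1.618 = 210.8254
≈ 210.83
Area = width × length = 130.3 × 210.8254 = 27470.54962 ≈ 27470.55
= Length: 210.83, Area: 27470.55

Length: 210.83, Area: 27470.55


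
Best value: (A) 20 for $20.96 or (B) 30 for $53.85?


Deal A: $20.96/20 = $1.0480/unit
Deal B: $53.85/30 = $1.7950/unit
A is cheaper per unit
= Deal A

Deal A


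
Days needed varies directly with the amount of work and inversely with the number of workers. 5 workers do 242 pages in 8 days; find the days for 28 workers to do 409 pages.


Days ∝ work / workers, so d₂ = d₁ × (m₁/m₂) × (w₂/w₁)
Workers factor (inverse): 5/28 ≈ 0.1786
Work factor (direct): 409/242 ≈ 1.6901
d₂ = 8 × 5/28 × 409/242 = (8 × 5 × 409) / (28 × 242) = 16360/6776
≈ 2.41 days

2.41 days


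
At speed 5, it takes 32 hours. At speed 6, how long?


Inverse proportion: x × y = constant
k = 5 × 32 = 160
y₂ = k / 6 = 160 / 6
= 26.67

26.67


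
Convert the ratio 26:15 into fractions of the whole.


Total parts = 26 + 15 = 41
First part: 26/41 = 26/41
Second part: 15/41 = 15/41
= 26/41 and 15/41

26/41 and 15/41


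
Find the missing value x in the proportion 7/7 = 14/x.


Cross multiply: 7 × x = 7 × 14
7x = 98
x = 98 / 7
= 14.00

14.00


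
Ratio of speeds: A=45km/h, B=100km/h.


Ratio = 45:100
GCD = 5
Simplified = 9:20
Time ratio (same distance) = 20:9
Speed ratio = 9:20

9:20


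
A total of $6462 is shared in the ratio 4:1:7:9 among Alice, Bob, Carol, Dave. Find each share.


Total parts = 4 + 1 + 7 + 9 = 21
Alice: 6462 × 4/21 = 1230.86
Bob: 6462 × 1/21 = 307.71
Carol: 6462 × 7/21 = 2154.00
Dave: 6462 × 9/21 = 2769.43
= Alice: $1230.86, Bob: $307.71, Carol: $2154.00, Dave: $2769.43

Alice: $1230.86, Bob: $307.71, Carol: $2154.00, Dave: $2769.43


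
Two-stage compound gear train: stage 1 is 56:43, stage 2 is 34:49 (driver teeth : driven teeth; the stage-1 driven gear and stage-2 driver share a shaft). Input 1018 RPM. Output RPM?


Stage 1: RPM_B = RPM_A × t_A/t_B = 1018 × 56/43 = 57008/43 ≈ 1325.77
B and C share a shaft → RPM_C = RPM_B
Stage 2: RPM_D = RPM_C × t_C/t_D = RPM_A × (t_A×t_C)/(t_B×t_D)
Overall ratio = (56×34)/(43×49) = 1904/2107
RPM_D = 1018 × 1904/2107 = 1938272/2107
≈ 919.92 RPM

919.92 RPM


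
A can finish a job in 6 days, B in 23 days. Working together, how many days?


Rate of A = 1/6 per day
Rate of B = 1/23 per day
Combined rate = 1/6 + 1/23 = 29/138 ≈ 0.2101 per day
Days = 1 / combined rate = 138/29
≈ 4.76 days

4.76 days


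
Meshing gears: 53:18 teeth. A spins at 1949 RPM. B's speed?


Gear ratio = 53:18 = 53:18
RPM_B = RPM_A × (teeth_A / teeth_B)
= 1949 × (53/18)
= 5738.7 RPM

5738.7 RPM


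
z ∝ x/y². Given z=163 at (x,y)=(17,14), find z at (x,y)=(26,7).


z = k·x/y²
Solve for k using the known point: k = z·y²/x = 163×196/17 = 31948/17 ≈ 1879.2941
Now evaluate at x=26, y=7:
z = k × 26 / 49 = (31948 × 26) / (17 × 49) = 830648/833
≈ 997.1765

997.1765


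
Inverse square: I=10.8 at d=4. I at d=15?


I₁d₁² = I₂d₂²
I₂ = I₁ × (d₁/d₂)²
= 10.8 × (4/15)²
= 10.8 × 16/225
= 172.8/225
= 0.7680

0.7680


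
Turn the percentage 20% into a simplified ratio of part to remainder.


20% means 20 parts out of 100; remainder = 80
Part : remainder = 20:80
GCD = 20
= 1:4

1:4


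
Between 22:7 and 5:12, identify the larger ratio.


22/7 = 3.1429
5/12 = 0.4167
3.1429 > 0.4167, so 22:7 is greater
= 22:7

22:7


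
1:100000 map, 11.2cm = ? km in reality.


Real distance = map distance × scale
= 11.2cm × 100000
= 1120000 cm = 11200.0 m
= 11.200 km

11.200 km


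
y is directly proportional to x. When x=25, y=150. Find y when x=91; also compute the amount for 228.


Direct proportion: y/x = constant
k = 150/25 = 6.0000
y at x=91: k × 91 = 150 × 91 / 25 = 13650/25 = 546.00
y at x=228: k × 228 = 150 × 228 / 25 = 34200/25 = 1368.00
= 546.00 and 1368.00

546.00 and 1368.00


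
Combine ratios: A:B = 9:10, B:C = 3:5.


Match B: multiply A:B by 3 → 27:30
Multiply B:C by 10 → 30:50
Combined: 27:30:50
GCD = 1
= 27:30:50

27:30:50


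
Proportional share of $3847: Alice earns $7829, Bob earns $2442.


Total income = 7829 + 2442 = $10271
Alice: $3847 × 7829/10271 = $2932.35
Bob: $3847 × 2442/10271 = $914.65
= Alice: $2932.35, Bob: $914.65

Alice: $2932.35, Bob: $914.65


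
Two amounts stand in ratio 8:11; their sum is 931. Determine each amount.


Let A = 8k, B = 11k.
8k + 11k = 931
19k = 931 → k = 931/19 = 49
A = 8×49 = 392, B = 11×49 = 539
= A = 392, B = 539

A = 392, B = 539


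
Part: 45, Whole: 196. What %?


Percentage = (part / whole) × 100
= (45 / 196) × 100
≈ 22.96%

22.96%


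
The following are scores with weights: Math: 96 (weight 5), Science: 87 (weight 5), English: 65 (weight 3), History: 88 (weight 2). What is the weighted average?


Numerator = 96×5 + 87×5 + 65×3 + 88×2
= 480 + 435 + 195 + 176
= 1286
Total weight = 15
Weighted avg = 1286/15
= 85.73

85.73


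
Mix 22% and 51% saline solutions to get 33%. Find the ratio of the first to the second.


Let x parts of 22% mix with y parts of 51%.
22x + 51y = 33(x + y)
22x + 51y = 33x + 33y
x(22 - 33) = y(33 - 51)
x/y = (51 - 33)/(33 - 22) = 18/11
Simplify: 18:11
= 18:11

18:11


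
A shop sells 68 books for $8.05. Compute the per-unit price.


Unit rate = total / quantity
= 8.05 / 68
= $0.12 per unit

$0.12 per unit


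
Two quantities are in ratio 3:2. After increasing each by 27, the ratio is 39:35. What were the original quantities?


Let A = 3k, B = 2k.
(3k + 27) / (2k + 27) = 39/35
Cross-multiply: 35(3k + 27) = 39(2k + 27)
105k + 945 = 78k + 1053
105k - 78k = 1053 - 945
27k = 108
k = 108/27 = 4
A = 3×4 = 12, B = 2×4 = 8
= A = 12, B = 8

A = 12, B = 8


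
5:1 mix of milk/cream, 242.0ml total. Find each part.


Total parts = 5 + 1 = 6
milk: 242.0 × 5/6 = 201.7ml
cream: 242.0 × 1/6 = 40.3ml
= 201.7ml and 40.3ml

201.7ml and 40.3ml


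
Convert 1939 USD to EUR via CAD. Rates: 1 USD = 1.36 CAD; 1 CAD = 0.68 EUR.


Step 1: 1939 USD × 1.36 = 2637.04 CAD
Step 2: 2637.04 CAD × 0.68 = 1793.19 EUR
Implied rate USD→EUR = 1.36 × 0.68 = 0.9248
= 1793.19 EUR

1793.19 EUR


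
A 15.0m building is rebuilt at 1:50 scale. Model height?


Model size = real / scale
= 15.0 / 50
= 0.3000 m

0.3000 m


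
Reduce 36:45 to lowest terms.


GCD(36, 45) = 9
36/9 : 45/9
= 4:5

4:5


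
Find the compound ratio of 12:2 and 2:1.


Compound ratio = (12×2) : (2×1)
= 24:2
GCD = 2
= 12:1

12:1


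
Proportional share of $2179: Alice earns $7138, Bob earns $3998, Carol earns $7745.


Total income = 7138 + 3998 + 7745 = $18881
Alice: $2179 × 7138/18881 = $823.78
Bob: $2179 × 3998/18881 = $461.40
Carol: $2179 × 7745/18881 = $893.83
= Alice: $823.78, Bob: $461.40, Carol: $893.83

Alice: $823.78, Bob: $461.40, Carol: $893.83


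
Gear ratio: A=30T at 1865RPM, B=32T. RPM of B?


Gear ratio = 30:32 = 15:16
RPM_B = RPM_A × (teeth_A / teeth_B)
= 1865 × (30/32)
= 1748.4 RPM

1748.4 RPM


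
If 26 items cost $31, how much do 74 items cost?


Direct proportion: y/x = constant
k = 31/26 ≈ 1.1923
y₂ = k × 74 = 31 × 74 / 26 = 2294/26
≈ 88.23

88.23


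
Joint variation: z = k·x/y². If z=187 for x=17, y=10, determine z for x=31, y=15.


z = k·x/y²
Solve for k using the known point: k = z·y²/x = 187×100/17 = 18700/17 = 1100.0000
Now evaluate at x=31, y=15:
z = k × 31 / 225 = (18700 × 31) / (17 × 225) = 579700/3825
≈ 151.5556

151.5556


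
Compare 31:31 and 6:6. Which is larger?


31/31 = 1.0000
6/6 = 1.0000
They are equal
= equal

equal


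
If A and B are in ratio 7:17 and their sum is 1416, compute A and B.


Let A = 7k, B = 17k.
7k + 17k = 1416
24k = 1416 → k = 1416/24 = 59
A = 7×59 = 413, B = 17×59 = 1003
= A = 413, B = 1003

A = 413, B = 1003


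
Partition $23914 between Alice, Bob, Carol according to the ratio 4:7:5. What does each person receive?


Total parts = 4 + 7 + 5 = 16
Alice: 23914 × 4/16 = 5978.50
Bob: 23914 × 7/16 = 10462.38
Carol: 23914 × 5/16 = 7473.13
= Alice: $5978.50, Bob: $10462.38, Carol: $7473.13

Alice: $5978.50, Bob: $10462.38, Carol: $7473.13


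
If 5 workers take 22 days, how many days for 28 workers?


Inverse proportion: x × y = constant
k = 5 × 22 = 110
y₂ = k / 28 = 110 / 28
= 3.93

3.93


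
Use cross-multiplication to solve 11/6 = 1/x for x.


Cross multiply: 11 × x = 6 × 1
11x = 6
x = 6 / 11
= 0.55

0.55


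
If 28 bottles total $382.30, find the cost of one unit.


Unit rate = total / quantity
= 382.30 / 28
= $13.65 per unit

$13.65 per unit


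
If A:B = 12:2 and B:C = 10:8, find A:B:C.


Match B: multiply A:B by 10 → 120:20
Multiply B:C by 2 → 20:16
Combined: 120:20:16
GCD = 4
= 30:5:4

30:5:4


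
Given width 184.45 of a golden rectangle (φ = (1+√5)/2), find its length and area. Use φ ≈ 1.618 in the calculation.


φ = (1 + √5) / 2 ≈ 1.618
Length = width × φ = 184.45 × 1.618 = 298.4401
≈ 298.44
Area = width × length = 184.45 × 298.4401 = 55047.276445 ≈ 55047.28
= Length: 298.44, Area: 55047.28

Length: 298.44, Area: 55047.28


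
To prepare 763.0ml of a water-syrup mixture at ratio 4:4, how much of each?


Total parts = 4 + 4 = 8
water: 763.0 × 4/8 = 381.5ml
syrup: 763.0 × 4/8 = 381.5ml
= 381.5ml and 381.5ml

381.5ml and 381.5ml


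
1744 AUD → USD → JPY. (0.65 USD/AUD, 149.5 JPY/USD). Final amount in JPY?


Step 1: 1744 AUD × 0.65 = 1133.60 USD
Step 2: 1133.60 USD × 149.5 = 169473.20 JPY
Implied rate AUD→JPY = 0.65 × 149.5 = 97.1750
= 169473.20 JPY

169473.20 JPY


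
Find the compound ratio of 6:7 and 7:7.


Compound ratio = (6×7) : (7×7)
= 42:49
GCD = 7
= 6:7

6:7


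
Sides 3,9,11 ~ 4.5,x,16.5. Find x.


Scale factor = 4.5/3 = 1.5
Missing side = 9 × 1.5
= 13.5

13.5


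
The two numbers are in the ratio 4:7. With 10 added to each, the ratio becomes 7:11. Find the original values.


Let A = 4k, B = 7k.
(4k + 10) / (7k + 10) = 7/11
Cross-multiply: 11(4k + 10) = 7(7k + 10)
44k + 110 = 49k + 70
44k - 49k = 70 - 110
-5k = -40
k = -40/-5 = 8
A = 4×8 = 32, B = 7×8 = 56
= A = 32, B = 56

A = 32, B = 56


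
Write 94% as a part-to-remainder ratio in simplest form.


94% means 94 parts out of 100; remainder = 6
Part : remainder = 94:6
GCD = 2
= 47:3

47:3


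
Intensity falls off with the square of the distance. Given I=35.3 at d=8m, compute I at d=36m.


I₁d₁² = I₂d₂²
I₂ = I₁ × (d₁/d₂)²
= 35.3 × (8/36)²
= 35.3 × 64/1296
= 2259.2/1296
≈ 1.7432

1.7432


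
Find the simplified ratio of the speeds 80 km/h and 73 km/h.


Ratio = 80:73
GCD = 1
Simplified = 80:73
Time ratio (same distance) = 73:80
Speed ratio = 80:73

80:73


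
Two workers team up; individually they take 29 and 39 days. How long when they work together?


Rate of A = 1/29 per day
Rate of B = 1/39 per day
Combined rate = 1/29 + 1/39 = 68/1131 ≈ 0.0601 per day
Days = 1 / combined rate = 1131/68
≈ 16.63 days

16.63 days


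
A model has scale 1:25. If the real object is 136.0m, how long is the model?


Model size = real / scale
= 136.0 / 25
= 5.4400 m

5.4400 m


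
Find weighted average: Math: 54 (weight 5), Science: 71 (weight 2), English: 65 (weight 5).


Numerator = 54×5 + 71×2 + 65×5
= 270 + 142 + 325
= 737
Total weight = 12
Weighted avg = 737/12
= 61.42

61.42


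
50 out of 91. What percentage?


Percentage = (part / whole) × 100
= (50 / 91) × 100
≈ 54.95%

54.95%


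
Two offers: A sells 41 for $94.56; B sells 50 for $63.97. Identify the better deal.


Deal A: $94.56/41 = $2.3063/unit
Deal B: $63.97/50 = $1.2794/unit
B is cheaper per unit
= Deal B

Deal B


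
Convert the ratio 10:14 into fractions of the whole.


Total parts = 10 + 14 = 24
First part: 10/24 = 5/12
Second part: 14/24 = 7/12
= 5/12 and 7/12

5/12 and 7/12


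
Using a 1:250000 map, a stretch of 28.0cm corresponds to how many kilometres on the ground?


Real distance = map distance × scale
= 28.0cm × 250000
= 7000000 cm = 70000.0 m
= 70.000 km

70.000 km


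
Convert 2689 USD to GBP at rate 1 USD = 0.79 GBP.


Amount × rate = 2689 × 0.79
= 2124.31 GBP

2124.31 GBP


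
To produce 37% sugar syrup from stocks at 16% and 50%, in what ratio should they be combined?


Let x parts of 16% mix with y parts of 50%.
16x + 50y = 37(x + y)
16x + 50y = 37x + 37y
x(16 - 37) = y(37 - 50)
x/y = (50 - 37)/(37 - 16) = 13/21
Simplify: 13:21
= 13:21

13:21


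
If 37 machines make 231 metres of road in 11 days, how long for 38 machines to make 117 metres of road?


Days ∝ work / workers, so d₂ = d₁ × (m₁/m₂) × (w₂/w₁)
Workers factor (inverse): 37/38 ≈ 0.9737
Work factor (direct): 117/231 ≈ 0.5065
d₂ = 11 × 37/38 × 117/231 = (11 × 37 × 117) / (38 × 231) = 47619/8778
≈ 5.42 days

5.42 days


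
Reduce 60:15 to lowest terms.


GCD(60, 15) = 15
60/15 : 15/15
= 4:1

4:1


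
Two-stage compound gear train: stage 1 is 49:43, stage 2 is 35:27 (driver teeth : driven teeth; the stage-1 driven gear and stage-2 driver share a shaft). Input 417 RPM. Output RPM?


Stage 1: RPM_B = RPM_A × t_A/t_B = 417 × 49/43 = 20433/43 ≈ 475.19
B and C share a shaft → RPM_C = RPM_B
Stage 2: RPM_D = RPM_C × t_C/t_D = RPM_A × (t_A×t_C)/(t_B×t_D)
Overall ratio = (49×35)/(43×27) = 1715/1161
RPM_D = 417 × 1715/1161 = 715155/1161
≈ 615.98 RPM

615.98 RPM


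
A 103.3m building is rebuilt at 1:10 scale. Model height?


Model size = real / scale
= 103.3 / 10
= 10.3300 m

10.3300 m


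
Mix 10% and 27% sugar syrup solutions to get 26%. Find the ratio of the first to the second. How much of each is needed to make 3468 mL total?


Let x parts of 10% mix with y parts of 27%.
10x + 27y = 26(x + y)
10x + 27y = 26x + 26y
x(10 - 26) = y(26 - 27)
x/y = (27 - 26)/(26 - 10) = 1/16
Simplify: 1:16
Total parts = 17; one part = 3468/17 = 204.00 mL
10% solution: 1×204.00 = 204.00 mL
27% solution: 16×204.00 = 3264.00 mL
= ratio 1:16; 204.00 mL and 3264.00 mL

ratio 1:16; 204.00 mL and 3264.00 mL


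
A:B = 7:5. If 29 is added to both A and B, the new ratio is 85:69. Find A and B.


Let A = 7k, B = 5k.
(7k + 29) / (5k + 29) = 85/69
Cross-multiply: 69(7k + 29) = 85(5k + 29)
483k + 2001 = 425k + 2465
483k - 425k = 2465 - 2001
58k = 464
k = 464/58 = 8
A = 7×8 = 56, B = 5×8 = 40
= A = 56, B = 40

A = 56, B = 40


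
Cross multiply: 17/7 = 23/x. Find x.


Cross multiply: 17 × x = 7 × 23
17x = 161
x = 161 / 17
= 9.47

9.47


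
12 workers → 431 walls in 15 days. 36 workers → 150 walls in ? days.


Days ∝ work / workers, so d₂ = d₁ × (m₁/m₂) × (w₂/w₁)
Workers factor (inverse): 12/36 ≈ 0.3333
Work factor (direct): 150/431 ≈ 0.3480
d₂ = 15 × 12/36 × 150/431 = (15 × 12 × 150) / (36 × 431) = 27000/15516
≈ 1.74 days

1.74 days


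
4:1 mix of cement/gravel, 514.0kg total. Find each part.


Total parts = 4 + 1 = 5
cement: 514.0 × 4/5 = 411.2kg
gravel: 514.0 × 1/5 = 102.8kg
= 411.2kg and 102.8kg

411.2kg and 102.8kg


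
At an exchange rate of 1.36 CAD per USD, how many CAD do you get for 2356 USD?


Amount × rate = 2356 × 1.36
= 3204.16 CAD

3204.16 CAD


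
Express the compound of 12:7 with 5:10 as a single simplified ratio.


Compound ratio = (12×5) : (7×10)
= 60:70
GCD = 10
= 6:7

6:7


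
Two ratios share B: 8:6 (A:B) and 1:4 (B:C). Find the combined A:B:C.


Match B: multiply A:B by 1 → 8:6
Multiply B:C by 6 → 6:24
Combined: 8:6:24
GCD = 2
= 4:3:12

4:3:12


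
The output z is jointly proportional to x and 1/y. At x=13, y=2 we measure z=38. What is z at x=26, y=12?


z = k·x/y
Solve for k using the known point: k = z·y/x = 38×2/13 = 76/13 ≈ 5.8462
Now evaluate at x=26, y=12:
z = k × 26 / 12 = (76 × 26) / (13 × 12) = 1976/156
≈ 12.6667

12.6667


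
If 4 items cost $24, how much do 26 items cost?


Direct proportion: y/x = constant
k = 24/4 = 6.0000
y₂ = k × 26 = 24 × 26 / 4 = 624/4
= 156.00

156.00


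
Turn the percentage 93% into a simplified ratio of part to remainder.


93% means 93 parts out of 100; remainder = 7
Part : remainder = 93:7
GCD = 1
= 93:7

93:7


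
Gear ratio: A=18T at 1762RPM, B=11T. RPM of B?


Gear ratio = 18:11 = 18:11
RPM_B = RPM_A × (teeth_A / teeth_B)
= 1762 × (18/11)
= 2883.3 RPM

2883.3 RPM


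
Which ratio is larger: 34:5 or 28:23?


34/5 = 6.8000
28/23 = 1.2174
6.8000 > 1.2174, so 34:5 is greater
= 34:5

34:5


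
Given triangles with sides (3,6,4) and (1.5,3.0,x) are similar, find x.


Scale factor = 1.5/3 = 0.5
Missing side = 4 × 0.5
= 2.0

2.0


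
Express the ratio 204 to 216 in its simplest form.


GCD(204, 216) = 12
204/12 : 216/12
= 17:18

17:18


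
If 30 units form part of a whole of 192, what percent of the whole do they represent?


Percentage = (part / whole) × 100
= (30 / 192) × 100
≈ 15.63%

15.63%


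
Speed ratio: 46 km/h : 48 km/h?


Ratio = 46:48
GCD = 2
Simplified = 23:24
Time ratio (same distance) = 24:23
Speed ratio = 23:24

23:24


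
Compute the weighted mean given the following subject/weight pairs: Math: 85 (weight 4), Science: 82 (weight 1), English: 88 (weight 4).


Numerator = 85×4 + 82×1 + 88×4
= 340 + 82 + 352
= 774
Total weight = 9
Weighted avg = 774/9
= 86.00

86.00


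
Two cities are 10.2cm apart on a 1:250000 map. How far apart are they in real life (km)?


Real distance = map distance × scale
= 10.2cm × 250000
= 2550000 cm = 25500.0 m
= 25.500 km

25.500 km


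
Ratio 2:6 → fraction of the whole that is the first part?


Total parts = 2 + 6 = 8
First part: 2/8 = 1/4
= 1/4

1/4


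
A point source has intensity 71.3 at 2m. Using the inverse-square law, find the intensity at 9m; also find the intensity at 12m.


I₁d₁² = I₂d₂²
I at 9m = 71.3 × (2/9)² = 71.3 × 4/81 = 285.2/81 ≈ 3.5210
I at 12m = 71.3 × (2/12)² = 71.3 × 4/144 = 285.2/144 ≈ 1.9806
= 3.5210 and 1.9806

3.5210 and 1.9806


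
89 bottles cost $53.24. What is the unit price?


Unit rate = total / quantity
= 53.24 / 89
= $0.60 per unit

$0.60 per unit


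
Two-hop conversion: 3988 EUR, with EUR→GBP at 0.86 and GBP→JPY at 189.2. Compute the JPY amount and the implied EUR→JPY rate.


Step 1: 3988 EUR × 0.86 = 3429.68 GBP
Step 2: 3429.68 GBP × 189.2 = 648895.46 JPY
Implied rate EUR→JPY = 0.86 × 189.2 = 162.7120
= 648895.46 JPY; implied rate 162.7120 JPY/EUR

648895.46 JPY; implied rate 162.7120 JPY/EUR


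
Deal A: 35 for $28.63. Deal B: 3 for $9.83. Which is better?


Deal A: $28.63/35 = $0.8180/unit
Deal B: $9.83/3 = $3.2767/unit
A is cheaper per unit
= Deal A

Deal A


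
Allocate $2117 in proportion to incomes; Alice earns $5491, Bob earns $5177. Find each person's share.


Total income = 5491 + 5177 = $10668
Alice: $2117 × 5491/10668 = $1089.66
Bob: $2117 × 5177/10668 = $1027.34
= Alice: $1089.66, Bob: $1027.34

Alice: $1089.66, Bob: $1027.34


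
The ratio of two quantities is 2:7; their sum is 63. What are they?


Let A = 2k, B = 7k.
2k + 7k = 63
9k = 63 → k = 63/9 = 7
A = 2×7 = 14, B = 7×7 = 49
= A = 14, B = 49

A = 14, B = 49


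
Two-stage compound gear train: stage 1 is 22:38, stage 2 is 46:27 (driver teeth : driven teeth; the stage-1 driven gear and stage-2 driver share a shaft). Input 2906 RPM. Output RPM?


Stage 1: RPM_B = RPM_A × t_A/t_B = 2906 × 22/38 = 63932/38 ≈ 1682.42
B and C share a shaft → RPM_C = RPM_B
Stage 2: RPM_D = RPM_C × t_C/t_D = RPM_A × (t_A×t_C)/(t_B×t_D)
Overall ratio = (22×46)/(38×27) = 1012/1026
RPM_D = 2906 × 1012/1026 = 2940872/1026
≈ 2866.35 RPM

2866.35 RPM


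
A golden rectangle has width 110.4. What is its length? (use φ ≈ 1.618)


φ = (1 + √5) / 2 ≈ 1.618
Length = width × φ = 110.4 × 1.618 = 178.6272
≈ 178.63

178.63


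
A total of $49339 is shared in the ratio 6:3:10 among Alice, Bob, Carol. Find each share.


Total parts = 6 + 3 + 10 = 19
Alice: 49339 × 6/19 = 15580.74
Bob: 49339 × 3/19 = 7790.37
Carol: 49339 × 10/19 = 25967.89
= Alice: $15580.74, Bob: $7790.37, Carol: $25967.89

Alice: $15580.74, Bob: $7790.37, Carol: $25967.89


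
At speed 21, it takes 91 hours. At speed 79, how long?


Inverse proportion: x × y = constant
k = 21 × 91 = 1911
y₂ = k / 79 = 1911 / 79
= 24.19

24.19


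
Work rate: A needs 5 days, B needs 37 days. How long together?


Rate of A = 1/5 per day
Rate of B = 1/37 per day
Combined rate = 1/5 + 1/37 = 42/185 ≈ 0.2270 per day
Days = 1 / combined rate = 185/42
≈ 4.40 days

4.40 days


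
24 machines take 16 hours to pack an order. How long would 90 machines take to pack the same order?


Inverse proportion: x × y = constant
k = 24 × 16 = 384
y₂ = k / 90 = 384 / 90
= 4.27

4.27


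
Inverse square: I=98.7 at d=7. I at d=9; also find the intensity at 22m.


I₁d₁² = I₂d₂²
I at 9m = 98.7 × (7/9)² = 98.7 × 49/81 = 4836.3/81 ≈ 59.7074
I at 22m = 98.7 × (7/22)² = 98.7 × 49/484 = 4836.3/484 ≈ 9.9924
= 59.7074 and 9.9924

59.7074 and 9.9924


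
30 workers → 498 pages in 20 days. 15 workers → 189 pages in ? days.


Days ∝ work / workers, so d₂ = d₁ × (m₁/m₂) × (w₂/w₁)
Workers factor (inverse): 30/15 = 2.0000
Work factor (direct): 189/498 ≈ 0.3795
d₂ = 20 × 30/15 × 189/498 = (20 × 30 × 189) / (15 × 498) = 113400/7470
≈ 15.18 days

15.18 days


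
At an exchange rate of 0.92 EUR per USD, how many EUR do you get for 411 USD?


Amount × rate = 411 × 0.92
= 378.12 EUR

378.12 EUR


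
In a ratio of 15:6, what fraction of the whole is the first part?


Total parts = 15 + 6 = 21
First part: 15/21 = 5/7
= 5/7

5/7


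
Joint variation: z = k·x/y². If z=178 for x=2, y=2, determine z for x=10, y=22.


z = k·x/y²
Solve for k using the known point: k = z·y²/x = 178×4/2 = 712/2 = 356.0000
Now evaluate at x=10, y=22:
z = k × 10 / 484 = (712 × 10) / (2 × 484) = 7120/968
≈ 7.3554

7.3554


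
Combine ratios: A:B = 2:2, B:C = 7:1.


Match B: multiply A:B by 7 → 14:14
Multiply B:C by 2 → 14:2
Combined: 14:14:2
GCD = 2
= 7:7:1

7:7:1


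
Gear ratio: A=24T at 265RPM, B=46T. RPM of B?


Gear ratio = 24:46 = 12:23
RPM_B = RPM_A × (teeth_A / teeth_B)
= 265 × (24/46)
= 138.3 RPM

138.3 RPM


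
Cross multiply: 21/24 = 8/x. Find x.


Cross multiply: 21 × x = 24 × 8
21x = 192
x = 192 / 21
= 9.14

9.14


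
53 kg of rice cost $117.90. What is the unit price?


Unit rate = total / quantity
= 117.90 / 53
= $2.22 per unit

$2.22 per unit


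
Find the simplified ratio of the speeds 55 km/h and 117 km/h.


Ratio = 55:117
GCD = 1
Simplified = 55:117
Time ratio (same distance) = 117:55
Speed ratio = 55:117

55:117


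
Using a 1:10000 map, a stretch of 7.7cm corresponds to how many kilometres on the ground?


Real distance = map distance × scale
= 7.7cm × 10000
= 77000 cm = 770.0 m
= 0.770 km

0.770 km


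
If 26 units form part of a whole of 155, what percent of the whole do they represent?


Percentage = (part / whole) × 100
= (26 / 155) × 100
≈ 16.77%

16.77%


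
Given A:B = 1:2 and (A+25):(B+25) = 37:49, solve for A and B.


Let A = 1k, B = 2k.
(1k + 25) / (2k + 25) = 37/49
Cross-multiply: 49(1k + 25) = 37(2k + 25)
49k + 1225 = 74k + 925
49k - 74k = 925 - 1225
-25k = -300
k = -300/-25 = 12
A = 1×12 = 12, B = 2×12 = 24
= A = 12, B = 24

A = 12, B = 24


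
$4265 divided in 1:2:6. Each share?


Total parts = 1 + 2 + 6 = 9
Part 1: 4265 × 1/9 = 473.89
Part 2: 4265 × 2/9 = 947.78
Part 3: 4265 × 6/9 = 2843.33
= Part 1: $473.89, Part 2: $947.78, Part 3: $2843.33

Part 1: $473.89, Part 2: $947.78, Part 3: $2843.33


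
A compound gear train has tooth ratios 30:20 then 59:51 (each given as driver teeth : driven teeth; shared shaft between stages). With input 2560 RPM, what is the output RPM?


Stage 1: RPM_B = RPM_A × t_A/t_B = 2560 × 30/20 = 76800/20 = 3840.00
B and C share a shaft → RPM_C = RPM_B
Stage 2: RPM_D = RPM_C × t_C/t_D = RPM_A × (t_A×t_C)/(t_B×t_D)
Overall ratio = (30×59)/(20×51) = 1770/1020
RPM_D = 2560 × 1770/1020 = 4531200/1020
≈ 4442.35 RPM

4442.35 RPM


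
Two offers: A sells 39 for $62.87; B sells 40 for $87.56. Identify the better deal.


Deal A: $62.87/39 = $1.6121/unit
Deal B: $87.56/40 = $2.1890/unit
A is cheaper per unit
= Deal A

Deal A


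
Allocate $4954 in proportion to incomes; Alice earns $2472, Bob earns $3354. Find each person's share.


Total income = 2472 + 3354 = $5826
Alice: $4954 × 2472/5826 = $2102.01
Bob: $4954 × 3354/5826 = $2851.99
= Alice: $2102.01, Bob: $2851.99

Alice: $2102.01, Bob: $2851.99


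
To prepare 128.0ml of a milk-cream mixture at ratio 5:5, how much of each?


Total parts = 5 + 5 = 10
milk: 128.0 × 5/10 = 64.0ml
cream: 128.0 × 5/10 = 64.0ml
= 64.0ml and 64.0ml

64.0ml and 64.0ml


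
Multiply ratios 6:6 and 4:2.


Compound ratio = (6×4) : (6×2)
= 24:12
GCD = 12
= 2:1

2:1


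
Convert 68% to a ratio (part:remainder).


68% means 68 parts out of 100; remainder = 32
Part : remainder = 68:32
GCD = 4
= 17:8

17:8


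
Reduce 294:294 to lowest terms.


GCD(294, 294) = 294
294/294 : 294/294
= 1:1

1:1


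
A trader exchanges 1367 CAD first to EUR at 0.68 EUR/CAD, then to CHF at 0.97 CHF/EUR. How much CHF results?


Step 1: 1367 CAD × 0.68 = 929.56 EUR
Step 2: 929.56 EUR × 0.97 = 901.67 CHF
Implied rate CAD→CHF = 0.68 × 0.97 = 0.6596
= 901.67 CHF

901.67 CHF


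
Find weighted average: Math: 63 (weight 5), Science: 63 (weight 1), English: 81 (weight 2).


Numerator = 63×5 + 63×1 + 81×2
= 315 + 63 + 162
= 540
Total weight = 8
Weighted avg = 540/8
= 67.50

67.50


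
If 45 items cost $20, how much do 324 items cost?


Direct proportion: y/x = constant
k = 20/45 ≈ 0.4444
y₂ = k × 324 = 20 × 324 / 45 = 6480/45
= 144.00

144.00


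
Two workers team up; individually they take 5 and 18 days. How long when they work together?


Rate of A = 1/5 per day
Rate of B = 1/18 per day
Combined rate = 1/5 + 1/18 = 23/90 ≈ 0.2556 per day
Days = 1 / combined rate = 90/23
≈ 3.91 days

3.91 days


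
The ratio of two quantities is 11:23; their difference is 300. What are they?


Let A = 11k, B = 23k.
23k - 11k = 300
12k = 300 → k = 300/12 = 25
A = 11×25 = 275, B = 23×25 = 575
= A = 275, B = 575

A = 275, B = 575


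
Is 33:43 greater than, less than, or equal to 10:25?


33/43 = 0.7674
10/25 = 0.4000
0.7674 > 0.4000, so 33:43 is greater
= greater than

greater than


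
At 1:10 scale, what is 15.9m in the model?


Model size = real / scale
= 15.9 / 10
= 1.5900 m

1.5900 m


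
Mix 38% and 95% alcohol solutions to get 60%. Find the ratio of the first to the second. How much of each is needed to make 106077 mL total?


Let x parts of 38% mix with y parts of 95%.
38x + 95y = 60(x + y)
38x + 95y = 60x + 60y
x(38 - 60) = y(60 - 95)
x/y = (95 - 60)/(60 - 38) = 35/22
Simplify: 35:22
Total parts = 57; one part = 106077/57 = 1861.00 mL
38% solution: 35×1861.00 = 65135.00 mL
95% solution: 22×1861.00 = 40942.00 mL
= ratio 35:22; 65135.00 mL and 40942.00 mL

ratio 35:22; 65135.00 mL and 40942.00 mL


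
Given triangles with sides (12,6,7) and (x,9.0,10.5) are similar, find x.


Scale factor = 9.0/6 = 1.5
Missing side = 12 × 1.5
= 18.0

18.0


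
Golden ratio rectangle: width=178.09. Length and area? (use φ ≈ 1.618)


φ = (1 + √5) / 2 ≈ 1.618
Length = width × φ = 178.09 × 1.618 = 288.14962
≈ 288.15
Area = width × length = 178.09 × 288.14962 = 51316.5658258 ≈ 51316.57
= Length: 288.15, Area: 51316.57

Length: 288.15, Area: 51316.57


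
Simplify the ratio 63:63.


GCD(63, 63) = 63
63/63 : 63/63
= 1:1

1:1


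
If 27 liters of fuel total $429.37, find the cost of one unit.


Unit rate = total / quantity
= 429.37 / 27
= $15.90 per unit

$15.90 per unit


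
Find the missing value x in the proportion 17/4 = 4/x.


Cross multiply: 17 × x = 4 × 4
17x = 16
x = 16 / 17
= 0.94

0.94


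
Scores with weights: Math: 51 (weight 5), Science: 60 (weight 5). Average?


Numerator = 51×5 + 60×5
= 255 + 300
= 555
Total weight = 10
Weighted avg = 555/10
= 55.50

55.50


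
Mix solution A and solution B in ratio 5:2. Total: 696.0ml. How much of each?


Total parts = 5 + 2 = 7
solution A: 696.0 × 5/7 = 497.1ml
solution B: 696.0 × 2/7 = 198.9ml
= 497.1ml and 198.9ml

497.1ml and 198.9ml


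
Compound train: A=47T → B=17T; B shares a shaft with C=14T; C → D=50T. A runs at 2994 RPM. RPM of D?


Stage 1: RPM_B = RPM_A × t_A/t_B = 2994 × 47/17 = 140718/17 ≈ 8277.53
B and C share a shaft → RPM_C = RPM_B
Stage 2: RPM_D = RPM_C × t_C/t_D = RPM_A × (t_A×t_C)/(t_B×t_D)
Overall ratio = (47×14)/(17×50) = 658/850
RPM_D = 2994 × 658/850 = 1970052/850
≈ 2317.71 RPM

2317.71 RPM


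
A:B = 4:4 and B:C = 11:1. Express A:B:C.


Match B: multiply A:B by 11 → 44:44
Multiply B:C by 4 → 44:4
Combined: 44:44:4
GCD = 4
= 11:11:1

11:11:1


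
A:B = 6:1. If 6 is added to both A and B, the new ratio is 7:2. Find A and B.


Let A = 6k, B = 1k.
(6k + 6) / (1k + 6) = 7/2
Cross-multiply: 2(6k + 6) = 7(1k + 6)
12k + 12 = 7k + 42
12k - 7k = 42 - 12
5k = 30
k = 30/5 = 6
A = 6×6 = 36, B = 1×6 = 6
= A = 36, B = 6

A = 36, B = 6


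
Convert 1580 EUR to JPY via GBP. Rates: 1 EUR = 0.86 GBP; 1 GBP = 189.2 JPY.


Step 1: 1580 EUR × 0.86 = 1358.80 GBP
Step 2: 1358.80 GBP × 189.2 = 257084.96 JPY
Implied rate EUR→JPY = 0.86 × 189.2 = 162.7120
= 257084.96 JPY

257084.96 JPY


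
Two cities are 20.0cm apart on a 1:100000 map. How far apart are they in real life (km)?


Real distance = map distance × scale
= 20.0cm × 100000
= 2000000 cm = 20000.0 m
= 20.000 km

20.000 km


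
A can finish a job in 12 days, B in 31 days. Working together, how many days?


Rate of A = 1/12 per day
Rate of B = 1/31 per day
Combined rate = 1/12 + 1/31 = 43/372 ≈ 0.1156 per day
Days = 1 / combined rate = 372/43
≈ 8.65 days

8.65 days


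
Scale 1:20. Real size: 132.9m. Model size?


Model size = real / scale
= 132.9 / 20
= 6.6450 m

6.6450 m


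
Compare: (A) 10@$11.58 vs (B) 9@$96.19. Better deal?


Deal A: $11.58/10 = $1.1580/unit
Deal B: $96.19/9 = $10.6878/unit
A is cheaper per unit
= Deal A

Deal A


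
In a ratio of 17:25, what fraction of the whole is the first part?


Total parts = 17 + 25 = 42
First part: 17/42 = 17/42
= 17/42

17/42


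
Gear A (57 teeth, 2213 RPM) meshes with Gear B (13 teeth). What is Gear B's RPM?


Gear ratio = 57:13 = 57:13
RPM_B = RPM_A × (teeth_A / teeth_B)
= 2213 × (57/13)
= 9703.2 RPM

9703.2 RPM


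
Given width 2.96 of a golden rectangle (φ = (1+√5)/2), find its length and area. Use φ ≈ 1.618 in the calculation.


φ = (1 + √5) / 2 ≈ 1.618
Length = width × φ = 2.96 × 1.618 = 4.78928
≈ 4.79
Area = width × length = 2.96 × 4.78928 = 14.1762688 ≈ 14.18
= Length: 4.79, Area: 14.18

Length: 4.79, Area: 14.18


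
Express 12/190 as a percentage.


Percentage = (part / whole) × 100
= (12 / 190) × 100
≈ 6.32%

6.32%


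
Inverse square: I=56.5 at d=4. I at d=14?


I₁d₁² = I₂d₂²
I₂ = I₁ × (d₁/d₂)²
= 56.5 × (4/14)²
= 56.5 × 16/196
= 904/196
≈ 4.6122

4.6122


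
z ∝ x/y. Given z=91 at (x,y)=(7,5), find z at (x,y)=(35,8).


z = k·x/y
Solve for k using the known point: k = z·y/x = 91×5/7 = 455/7 = 65.0000
Now evaluate at x=35, y=8:
z = k × 35 / 8 = (455 × 35) / (7 × 8) = 15925/56
= 284.3750

284.3750


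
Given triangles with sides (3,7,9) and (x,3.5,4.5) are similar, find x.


Scale factor = 3.5/7 = 0.5
Missing side = 3 × 0.5
= 1.5

1.5


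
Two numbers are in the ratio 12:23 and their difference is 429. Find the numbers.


Let A = 12k, B = 23k.
23k - 12k = 429
11k = 429 → k = 429/11 = 39
A = 12×39 = 468, B = 23×39 = 897
= A = 468, B = 897

A = 468, B = 897


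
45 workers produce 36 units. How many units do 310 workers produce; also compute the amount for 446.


Direct proportion: y/x = constant
k = 36/45 = 0.8000
y at x=310: k × 310 = 36 × 310 / 45 = 11160/45 = 248.00
y at x=446: k × 446 = 36 × 446 / 45 = 16056/45 = 356.80
= 248.00 and 356.80

248.00 and 356.80


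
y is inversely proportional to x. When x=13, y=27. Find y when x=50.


Inverse proportion: x × y = constant
k = 13 × 27 = 351
y₂ = k / 50 = 351 / 50
= 7.02

7.02


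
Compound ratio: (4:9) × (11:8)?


Compound ratio = (4×11) : (9×8)
= 44:72
GCD = 4
= 11:18

11:18


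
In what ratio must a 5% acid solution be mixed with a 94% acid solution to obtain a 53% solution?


Let x parts of 5% mix with y parts of 94%.
5x + 94y = 53(x + y)
5x + 94y = 53x + 53y
x(5 - 53) = y(53 - 94)
x/y = (94 - 53)/(53 - 5) = 41/48
Simplify: 41:48
= 41:48

41:48


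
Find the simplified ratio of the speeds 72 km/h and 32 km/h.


Ratio = 72:32
GCD = 8
Simplified = 9:4
Time ratio (same distance) = 4:9
Speed ratio = 9:4

9:4


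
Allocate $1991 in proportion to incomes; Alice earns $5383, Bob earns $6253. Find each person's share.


Total income = 5383 + 6253 = $11636
Alice: $1991 × 5383/11636 = $921.07
Bob: $1991 × 6253/11636 = $1069.93
= Alice: $921.07, Bob: $1069.93

Alice: $921.07, Bob: $1069.93


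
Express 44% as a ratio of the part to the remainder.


44% means 44 parts out of 100; remainder = 56
Part : remainder = 44:56
GCD = 4
= 11:14

11:14


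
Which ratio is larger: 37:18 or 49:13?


37/18 = 2.0556
49/13 = 3.7692
2.0556 < 3.7692, so 37:18 is less
= 49:13

49:13


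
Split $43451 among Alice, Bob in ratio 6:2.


Total parts = 6 + 2 = 8
Alice: 43451 × 6/8 = 32588.25
Bob: 43451 × 2/8 = 10862.75
= Alice: $32588.25, Bob: $10862.75

Alice: $32588.25, Bob: $10862.75


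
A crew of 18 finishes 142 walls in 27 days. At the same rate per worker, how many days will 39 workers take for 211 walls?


Days ∝ work / workers, so d₂ = d₁ × (m₁/m₂) × (w₂/w₁)
Workers factor (inverse): 18/39 ≈ 0.4615
Work factor (direct): 211/142 ≈ 1.4859
d₂ = 27 × 18/39 × 211/142 = (27 × 18 × 211) / (39 × 142) = 102546/5538
≈ 18.52 days

18.52 days


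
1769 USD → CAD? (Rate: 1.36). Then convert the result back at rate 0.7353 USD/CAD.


Amount × rate = 1769 × 1.36 = 2405.84 CAD
Round-trip: 2405.84 × 0.7353 = 1769.01 USD
= 2405.84 CAD, then 1769.01 USD

2405.84 CAD, then 1769.01 USD


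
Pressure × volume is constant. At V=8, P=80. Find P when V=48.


Inverse proportion: x × y = constant
k = 8 × 80 = 640
y₂ = k / 48 = 640 / 48
= 13.33

13.33


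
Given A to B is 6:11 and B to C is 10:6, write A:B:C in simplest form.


Match B: multiply A:B by 10 → 60:110
Multiply B:C by 11 → 110:66
Combined: 60:110:66
GCD = 2
= 30:55:33

30:55:33


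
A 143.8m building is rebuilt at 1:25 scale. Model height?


Model size = real / scale
= 143.8 / 25
= 5.7520 m

5.7520 m


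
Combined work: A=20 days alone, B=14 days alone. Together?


Rate of A = 1/20 per day
Rate of B = 1/14 per day
Combined rate = 1/20 + 1/14 = 34/280 ≈ 0.1214 per day
Days = 1 / combined rate = 280/34
≈ 8.24 days

8.24 days


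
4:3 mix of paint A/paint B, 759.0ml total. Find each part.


Total parts = 4 + 3 = 7
paint A: 759.0 × 4/7 = 433.7ml
paint B: 759.0 × 3/7 = 325.3ml
= 433.7ml and 325.3ml

433.7ml and 325.3ml
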